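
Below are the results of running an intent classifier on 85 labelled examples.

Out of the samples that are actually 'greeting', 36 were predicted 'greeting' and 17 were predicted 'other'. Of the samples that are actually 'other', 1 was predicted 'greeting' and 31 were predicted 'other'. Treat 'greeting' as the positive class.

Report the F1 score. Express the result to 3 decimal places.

Precision = TP/(TP+FP) = 36/37 = 0.9730
Recall = TP/(TP+FN) = 36/53 = 0.6792
F1 = 2·TP/(2·TP+FP+FN) = 72/90 = 0.800

0.800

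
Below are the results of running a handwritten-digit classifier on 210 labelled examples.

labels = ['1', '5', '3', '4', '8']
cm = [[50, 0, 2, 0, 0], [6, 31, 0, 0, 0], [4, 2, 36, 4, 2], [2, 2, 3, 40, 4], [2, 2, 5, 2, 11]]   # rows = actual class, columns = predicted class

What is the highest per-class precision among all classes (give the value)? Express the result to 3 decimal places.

Per-class precision (TP/(TP+FP)):
  1: TP=50, FP=6+4+2+2=14 → 50/64 = 0.7813
  5: TP=31, FP=0+2+2+2=6 → 31/37 = 0.8378
  3: TP=36, FP=2+0+3+5=10 → 36/46 = 0.7826
  4: TP=40, FP=0+0+4+2=6 → 40/46 = 0.8696
  8: TP=11, FP=0+0+2+4=6 → 11/17 = 0.6471
Highest is class '4' with precision = 0.870.

0.870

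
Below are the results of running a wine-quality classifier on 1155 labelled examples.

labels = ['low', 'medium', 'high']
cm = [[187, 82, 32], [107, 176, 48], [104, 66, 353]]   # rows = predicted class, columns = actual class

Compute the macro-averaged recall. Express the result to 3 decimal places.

Per-class recall (TP/(TP+FN)):
  low: TP=187, FN=107+104=211 → 187/398 = 0.4698
  medium: TP=176, FN=82+66=148 → 176/324 = 0.5432
  high: TP=353, FN=32+48=80 → 353/433 = 0.8152
Macro-recall = mean = (0.4698 + 0.5432 + 0.8152) / 3 = 0.609

0.609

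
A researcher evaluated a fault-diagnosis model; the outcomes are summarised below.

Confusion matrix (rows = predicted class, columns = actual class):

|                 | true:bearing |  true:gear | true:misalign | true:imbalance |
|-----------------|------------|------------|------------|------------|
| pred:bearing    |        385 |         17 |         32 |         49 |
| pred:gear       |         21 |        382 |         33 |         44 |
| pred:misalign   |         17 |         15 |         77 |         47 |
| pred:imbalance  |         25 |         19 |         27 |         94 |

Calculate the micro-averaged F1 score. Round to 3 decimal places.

Micro-averaging pools counts across classes: ΣTP=938, ΣFP=346, ΣFN=346.
Micro-F1 score = 2·TP/(2·TP+FP+FN) on pooled counts = 0.731 (equals overall accuracy in single-label multiclass).

0.731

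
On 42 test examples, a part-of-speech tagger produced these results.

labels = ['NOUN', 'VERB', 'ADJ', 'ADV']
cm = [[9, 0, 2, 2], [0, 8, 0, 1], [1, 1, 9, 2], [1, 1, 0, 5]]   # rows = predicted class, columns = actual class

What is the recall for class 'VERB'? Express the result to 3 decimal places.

0.800

Take TP from the diagonal, FP from the rest of the 'VERB' prediction marginal, FN from the rest of the 'VERB' actual marginal.
recall = TP/(TP+FN).
VERB: TP=8, FN=0+1+1=2 → 8/10 = 0.8000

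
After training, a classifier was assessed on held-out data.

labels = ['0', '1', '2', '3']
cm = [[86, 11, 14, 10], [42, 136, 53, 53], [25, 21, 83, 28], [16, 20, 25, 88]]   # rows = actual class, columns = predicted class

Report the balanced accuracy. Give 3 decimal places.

0.577

Balanced accuracy = mean of per-class recall.
  0: recall = 86/121 = 0.7107
  1: recall = 136/284 = 0.4789
  2: recall = 83/157 = 0.5287
  3: recall = 88/149 = 0.5906
Mean = (0.7107 + 0.4789 + 0.5287 + 0.5906) / 4 = 0.577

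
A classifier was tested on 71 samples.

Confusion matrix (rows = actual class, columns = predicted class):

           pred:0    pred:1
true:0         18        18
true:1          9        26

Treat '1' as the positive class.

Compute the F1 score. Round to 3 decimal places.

Precision = TP/(TP+FP) = 26/44 = 0.5909
Recall = TP/(TP+FN) = 26/35 = 0.7429
F1 = 2·TP/(2·TP+FP+FN) = 52/79 = 0.658

0.658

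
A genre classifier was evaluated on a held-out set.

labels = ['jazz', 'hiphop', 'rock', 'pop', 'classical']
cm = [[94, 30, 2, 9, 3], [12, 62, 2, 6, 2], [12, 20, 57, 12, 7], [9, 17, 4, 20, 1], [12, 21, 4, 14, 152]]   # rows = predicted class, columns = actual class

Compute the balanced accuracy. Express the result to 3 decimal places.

0.633

Balanced accuracy = mean of per-class recall.
  jazz: recall = 94/139 = 0.6763
  hiphop: recall = 62/150 = 0.4133
  rock: recall = 57/69 = 0.8261
  pop: recall = 20/61 = 0.3279
  classical: recall = 152/165 = 0.9212
Mean = (0.6763 + 0.4133 + 0.8261 + 0.3279 + 0.9212) / 5 = 0.633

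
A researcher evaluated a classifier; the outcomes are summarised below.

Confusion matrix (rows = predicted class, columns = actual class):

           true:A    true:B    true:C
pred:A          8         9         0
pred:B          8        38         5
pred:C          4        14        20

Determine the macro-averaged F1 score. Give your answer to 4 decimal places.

Per-class F1 score (2·TP/(2·TP+FP+FN)):
  A: TP=8, FP=9+0=9, FN=8+4=12 → 16/37 = 0.43243
  B: TP=38, FP=8+5=13, FN=9+14=23 → 76/112 = 0.67857
  C: TP=20, FP=4+14=18, FN=0+5=5 → 40/63 = 0.63492
Macro-F1 score = mean = (0.43243 + 0.67857 + 0.63492) / 3 = 0.5820

0.5820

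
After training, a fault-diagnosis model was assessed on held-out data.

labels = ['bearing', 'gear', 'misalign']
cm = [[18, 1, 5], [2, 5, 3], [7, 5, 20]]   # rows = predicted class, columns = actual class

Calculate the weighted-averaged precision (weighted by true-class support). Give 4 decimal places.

0.6553

Per-class precision (TP/(TP+FP)):
  bearing: TP=18, FP=1+5=6 → 18/24 = 0.75000
  gear: TP=5, FP=2+3=5 → 5/10 = 0.50000
  misalign: TP=20, FP=7+5=12 → 20/32 = 0.62500
Weighted-precision = Σ (supportᵢ/N)·precisionᵢ with N=66: (27/66)·0.75000 + (11/66)·0.50000 + (28/66)·0.62500 = 0.6553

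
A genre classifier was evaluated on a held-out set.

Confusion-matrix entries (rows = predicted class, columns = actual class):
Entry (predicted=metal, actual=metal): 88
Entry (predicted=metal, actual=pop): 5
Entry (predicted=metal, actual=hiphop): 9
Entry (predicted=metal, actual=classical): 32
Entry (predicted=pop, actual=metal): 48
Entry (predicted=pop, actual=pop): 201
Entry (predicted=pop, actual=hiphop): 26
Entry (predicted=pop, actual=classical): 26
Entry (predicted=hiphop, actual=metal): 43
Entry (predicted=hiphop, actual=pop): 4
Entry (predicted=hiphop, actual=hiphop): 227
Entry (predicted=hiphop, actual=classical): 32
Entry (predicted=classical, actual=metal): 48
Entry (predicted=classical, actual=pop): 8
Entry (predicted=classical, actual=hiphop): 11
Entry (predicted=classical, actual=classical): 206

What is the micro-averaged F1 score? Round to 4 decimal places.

Micro-averaging pools counts across classes: ΣTP=722, ΣFP=292, ΣFN=292.
Micro-F1 score = 2·TP/(2·TP+FP+FN) on pooled counts = 0.7120 (equals overall accuracy in single-label multiclass).

0.7120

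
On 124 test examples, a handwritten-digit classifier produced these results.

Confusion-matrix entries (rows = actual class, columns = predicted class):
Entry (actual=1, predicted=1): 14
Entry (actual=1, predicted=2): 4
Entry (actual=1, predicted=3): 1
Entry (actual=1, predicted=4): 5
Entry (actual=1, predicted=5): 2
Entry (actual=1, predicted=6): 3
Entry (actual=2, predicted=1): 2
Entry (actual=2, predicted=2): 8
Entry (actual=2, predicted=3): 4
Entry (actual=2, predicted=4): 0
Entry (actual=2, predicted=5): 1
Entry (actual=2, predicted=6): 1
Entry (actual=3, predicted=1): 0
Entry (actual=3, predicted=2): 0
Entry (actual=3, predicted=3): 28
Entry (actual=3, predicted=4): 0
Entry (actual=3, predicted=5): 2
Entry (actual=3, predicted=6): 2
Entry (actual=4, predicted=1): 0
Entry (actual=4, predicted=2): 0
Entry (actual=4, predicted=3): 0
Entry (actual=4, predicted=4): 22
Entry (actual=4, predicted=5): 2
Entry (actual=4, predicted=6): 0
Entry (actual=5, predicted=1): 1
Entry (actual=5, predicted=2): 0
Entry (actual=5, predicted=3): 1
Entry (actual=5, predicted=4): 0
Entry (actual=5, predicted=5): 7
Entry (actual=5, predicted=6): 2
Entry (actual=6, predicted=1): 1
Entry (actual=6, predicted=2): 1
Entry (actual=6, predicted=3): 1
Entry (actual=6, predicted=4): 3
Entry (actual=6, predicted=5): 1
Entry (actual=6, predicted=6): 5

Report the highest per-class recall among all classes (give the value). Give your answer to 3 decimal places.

Per-class recall (TP/(TP+FN)):
  1: TP=14, FN=4+1+5+2+3=15 → 14/29 = 0.4828
  2: TP=8, FN=2+4+0+1+1=8 → 8/16 = 0.5000
  3: TP=28, FN=0+0+0+2+2=4 → 28/32 = 0.8750
  4: TP=22, FN=0+0+0+2+0=2 → 22/24 = 0.9167
  5: TP=7, FN=1+0+1+0+2=4 → 7/11 = 0.6364
  6: TP=5, FN=1+1+1+3+1=7 → 5/12 = 0.4167
Highest is class '4' with recall = 0.917.

0.917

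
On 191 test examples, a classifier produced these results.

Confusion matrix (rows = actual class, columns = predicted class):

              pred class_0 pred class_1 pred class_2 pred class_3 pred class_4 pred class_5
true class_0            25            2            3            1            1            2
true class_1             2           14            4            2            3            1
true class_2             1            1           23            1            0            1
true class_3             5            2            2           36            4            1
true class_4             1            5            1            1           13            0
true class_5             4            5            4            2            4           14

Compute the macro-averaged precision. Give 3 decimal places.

0.643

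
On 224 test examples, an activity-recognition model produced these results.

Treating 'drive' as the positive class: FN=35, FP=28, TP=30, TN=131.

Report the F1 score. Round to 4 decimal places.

Precision = TP/(TP+FP) = 30/58 = 0.5172
Recall = TP/(TP+FN) = 30/65 = 0.4615
F1 = 2·TP/(2·TP+FP+FN) = 60/123 = 0.4878

0.4878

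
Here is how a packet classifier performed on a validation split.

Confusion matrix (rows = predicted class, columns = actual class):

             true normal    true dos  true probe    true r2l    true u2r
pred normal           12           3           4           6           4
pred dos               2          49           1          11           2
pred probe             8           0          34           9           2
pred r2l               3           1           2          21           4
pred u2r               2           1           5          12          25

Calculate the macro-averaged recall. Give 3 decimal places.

0.625

Per-class recall (TP/(TP+FN)):
  normal: TP=12, FN=2+8+3+2=15 → 12/27 = 0.4444
  dos: TP=49, FN=3+0+1+1=5 → 49/54 = 0.9074
  probe: TP=34, FN=4+1+2+5=12 → 34/46 = 0.7391
  r2l: TP=21, FN=6+11+9+12=38 → 21/59 = 0.3559
  u2r: TP=25, FN=4+2+2+4=12 → 25/37 = 0.6757
Macro-recall = mean = (0.4444 + 0.9074 + 0.7391 + 0.3559 + 0.6757) / 5 = 0.625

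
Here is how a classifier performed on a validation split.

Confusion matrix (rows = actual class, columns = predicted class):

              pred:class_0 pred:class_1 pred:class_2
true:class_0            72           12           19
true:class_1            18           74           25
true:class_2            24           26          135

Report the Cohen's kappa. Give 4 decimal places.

0.5265

Observed agreement pₒ = trace/N = 281/405 = 0.69383
Expected agreement pₑ = Σ (rowᵢ·colᵢ)/N² = (103·114 + 117·112 + 185·179)/405² = 0.35337
κ = (pₒ − pₑ)/(1 − pₑ) = (0.69383 − 0.35337)/(1 − 0.35337) = 0.5265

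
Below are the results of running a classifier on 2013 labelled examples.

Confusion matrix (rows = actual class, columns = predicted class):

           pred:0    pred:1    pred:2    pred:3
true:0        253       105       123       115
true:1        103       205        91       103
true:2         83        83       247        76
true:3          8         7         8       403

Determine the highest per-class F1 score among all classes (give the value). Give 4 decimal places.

Per-class F1 score (2·TP/(2·TP+FP+FN)):
  0: TP=253, FP=103+83+8=194, FN=105+123+115=343 → 506/1043 = 0.48514
  1: TP=205, FP=105+83+7=195, FN=103+91+103=297 → 410/902 = 0.45455
  2: TP=247, FP=123+91+8=222, FN=83+83+76=242 → 494/958 = 0.51566
  3: TP=403, FP=115+103+76=294, FN=8+7+8=23 → 806/1123 = 0.71772
Highest is class '3' with F1 score = 0.7177.

0.7177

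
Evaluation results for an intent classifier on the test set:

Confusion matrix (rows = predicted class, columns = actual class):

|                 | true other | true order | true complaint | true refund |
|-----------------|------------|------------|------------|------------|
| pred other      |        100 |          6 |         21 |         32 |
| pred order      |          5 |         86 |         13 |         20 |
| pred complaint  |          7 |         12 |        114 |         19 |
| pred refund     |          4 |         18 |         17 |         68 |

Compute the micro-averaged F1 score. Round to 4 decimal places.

Micro-averaging pools counts across classes: ΣTP=368, ΣFP=174, ΣFN=174.
Micro-F1 score = 2·TP/(2·TP+FP+FN) on pooled counts = 0.6790 (equals overall accuracy in single-label multiclass).

0.6790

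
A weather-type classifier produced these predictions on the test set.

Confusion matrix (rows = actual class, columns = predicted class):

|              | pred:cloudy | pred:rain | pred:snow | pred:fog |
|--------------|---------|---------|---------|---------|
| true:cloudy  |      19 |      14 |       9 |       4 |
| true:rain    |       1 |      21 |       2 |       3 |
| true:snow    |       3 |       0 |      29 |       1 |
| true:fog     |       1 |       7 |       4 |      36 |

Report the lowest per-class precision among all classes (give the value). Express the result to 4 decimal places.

0.5000

Per-class precision (TP/(TP+FP)):
  cloudy: TP=19, FP=1+3+1=5 → 19/24 = 0.79167
  rain: TP=21, FP=14+0+7=21 → 21/42 = 0.50000
  snow: TP=29, FP=9+2+4=15 → 29/44 = 0.65909
  fog: TP=36, FP=4+3+1=8 → 36/44 = 0.81818
Lowest is class 'rain' with precision = 0.5000.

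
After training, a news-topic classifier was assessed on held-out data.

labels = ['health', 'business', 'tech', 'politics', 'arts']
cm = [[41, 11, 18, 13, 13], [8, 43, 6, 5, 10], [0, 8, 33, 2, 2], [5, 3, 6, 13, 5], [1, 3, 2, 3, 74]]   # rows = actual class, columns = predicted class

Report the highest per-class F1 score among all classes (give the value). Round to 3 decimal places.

0.791

Per-class F1 score (2·TP/(2·TP+FP+FN)):
  health: TP=41, FP=8+0+5+1=14, FN=11+18+13+13=55 → 82/151 = 0.5430
  business: TP=43, FP=11+8+3+3=25, FN=8+6+5+10=29 → 86/140 = 0.6143
  tech: TP=33, FP=18+6+6+2=32, FN=0+8+2+2=12 → 66/110 = 0.6000
  politics: TP=13, FP=13+5+2+3=23, FN=5+3+6+5=19 → 26/68 = 0.3824
  arts: TP=74, FP=13+10+2+5=30, FN=1+3+2+3=9 → 148/187 = 0.7914
Highest is class 'arts' with F1 score = 0.791.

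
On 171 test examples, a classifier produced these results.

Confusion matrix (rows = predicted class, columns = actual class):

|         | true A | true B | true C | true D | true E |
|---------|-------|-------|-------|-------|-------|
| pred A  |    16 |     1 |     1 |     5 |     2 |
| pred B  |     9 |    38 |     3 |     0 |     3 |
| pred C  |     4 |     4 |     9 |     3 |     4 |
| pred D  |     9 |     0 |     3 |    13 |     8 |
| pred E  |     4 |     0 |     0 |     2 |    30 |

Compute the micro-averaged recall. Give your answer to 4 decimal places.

0.6199

Micro-averaging pools counts across classes: ΣTP=106, ΣFP=65, ΣFN=65.
Micro-recall = TP/(TP+FN) on pooled counts = 0.6199 (equals overall accuracy in single-label multiclass).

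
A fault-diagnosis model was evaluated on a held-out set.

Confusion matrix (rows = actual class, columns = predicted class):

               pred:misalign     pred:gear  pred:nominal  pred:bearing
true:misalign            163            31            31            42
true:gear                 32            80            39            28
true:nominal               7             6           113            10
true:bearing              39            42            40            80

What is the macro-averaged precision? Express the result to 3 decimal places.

0.547

Per-class precision (TP/(TP+FP)):
  misalign: TP=163, FP=32+7+39=78 → 163/241 = 0.6763
  gear: TP=80, FP=31+6+42=79 → 80/159 = 0.5031
  nominal: TP=113, FP=31+39+40=110 → 113/223 = 0.5067
  bearing: TP=80, FP=42+28+10=80 → 80/160 = 0.5000
Macro-precision = mean = (0.6763 + 0.5031 + 0.5067 + 0.5000) / 4 = 0.547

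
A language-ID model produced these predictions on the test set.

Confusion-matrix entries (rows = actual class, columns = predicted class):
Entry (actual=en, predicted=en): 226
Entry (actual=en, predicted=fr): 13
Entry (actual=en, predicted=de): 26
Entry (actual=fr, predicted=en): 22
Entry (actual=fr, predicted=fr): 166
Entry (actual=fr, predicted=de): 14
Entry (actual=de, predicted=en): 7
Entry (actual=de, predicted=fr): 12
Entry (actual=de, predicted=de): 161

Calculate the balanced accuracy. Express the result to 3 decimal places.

0.856

Balanced accuracy = mean of per-class recall.
  en: recall = 226/265 = 0.8528
  fr: recall = 166/202 = 0.8218
  de: recall = 161/180 = 0.8944
Mean = (0.8528 + 0.8218 + 0.8944) / 3 = 0.856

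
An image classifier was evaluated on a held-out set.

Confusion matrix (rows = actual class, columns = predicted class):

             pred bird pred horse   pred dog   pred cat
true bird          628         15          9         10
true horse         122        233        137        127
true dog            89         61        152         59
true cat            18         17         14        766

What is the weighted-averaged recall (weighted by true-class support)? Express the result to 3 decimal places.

0.724

Per-class recall (TP/(TP+FN)):
  bird: TP=628, FN=15+9+10=34 → 628/662 = 0.9486
  horse: TP=233, FN=122+137+127=386 → 233/619 = 0.3764
  dog: TP=152, FN=89+61+59=209 → 152/361 = 0.4211
  cat: TP=766, FN=18+17+14=49 → 766/815 = 0.9399
Weighted-recall = Σ (supportᵢ/N)·recallᵢ with N=2457: (662/2457)·0.9486 + (619/2457)·0.3764 + (361/2457)·0.4211 + (815/2457)·0.9399 = 0.724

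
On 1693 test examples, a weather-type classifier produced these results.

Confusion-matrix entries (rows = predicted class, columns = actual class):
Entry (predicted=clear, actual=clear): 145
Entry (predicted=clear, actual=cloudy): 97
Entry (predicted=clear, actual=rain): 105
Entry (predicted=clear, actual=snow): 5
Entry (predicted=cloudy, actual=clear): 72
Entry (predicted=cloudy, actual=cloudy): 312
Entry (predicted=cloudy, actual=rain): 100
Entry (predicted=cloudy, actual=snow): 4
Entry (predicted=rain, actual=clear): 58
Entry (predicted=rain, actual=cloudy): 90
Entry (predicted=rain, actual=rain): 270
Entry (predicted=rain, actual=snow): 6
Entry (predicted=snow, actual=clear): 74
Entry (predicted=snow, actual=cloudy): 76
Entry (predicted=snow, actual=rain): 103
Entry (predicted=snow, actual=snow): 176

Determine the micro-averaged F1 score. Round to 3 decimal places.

Micro-averaging pools counts across classes: ΣTP=903, ΣFP=790, ΣFN=790.
Micro-F1 score = 2·TP/(2·TP+FP+FN) on pooled counts = 0.533 (equals overall accuracy in single-label multiclass).

0.533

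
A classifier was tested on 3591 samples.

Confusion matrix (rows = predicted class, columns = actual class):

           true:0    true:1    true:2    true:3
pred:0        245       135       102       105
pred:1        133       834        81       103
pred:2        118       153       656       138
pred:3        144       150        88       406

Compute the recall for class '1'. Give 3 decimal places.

recall = TP/(TP+FN).
1: TP=834, FN=135+153+150=438 → 834/1272 = 0.6557

0.656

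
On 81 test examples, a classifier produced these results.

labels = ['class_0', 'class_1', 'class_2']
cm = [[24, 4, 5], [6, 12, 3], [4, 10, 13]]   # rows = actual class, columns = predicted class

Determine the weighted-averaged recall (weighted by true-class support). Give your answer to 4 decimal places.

0.6049

Per-class recall (TP/(TP+FN)):
  class_0: TP=24, FN=4+5=9 → 24/33 = 0.72727
  class_1: TP=12, FN=6+3=9 → 12/21 = 0.57143
  class_2: TP=13, FN=4+10=14 → 13/27 = 0.48148
Weighted-recall = Σ (supportᵢ/N)·recallᵢ with N=81: (33/81)·0.72727 + (21/81)·0.57143 + (27/81)·0.48148 = 0.6049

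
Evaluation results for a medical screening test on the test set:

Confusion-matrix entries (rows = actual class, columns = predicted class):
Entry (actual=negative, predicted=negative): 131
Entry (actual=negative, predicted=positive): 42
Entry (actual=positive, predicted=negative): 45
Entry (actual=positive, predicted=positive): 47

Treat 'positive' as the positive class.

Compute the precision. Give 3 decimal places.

0.528

Precision = TP/(TP+FP) = 47/(47+42) = 47/89 = 0.528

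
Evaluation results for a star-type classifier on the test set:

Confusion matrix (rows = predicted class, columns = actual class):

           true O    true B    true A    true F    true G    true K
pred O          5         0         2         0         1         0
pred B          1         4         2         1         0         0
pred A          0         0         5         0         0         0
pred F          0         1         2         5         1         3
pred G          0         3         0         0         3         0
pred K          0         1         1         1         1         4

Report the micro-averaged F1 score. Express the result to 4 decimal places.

Micro-averaging pools counts across classes: ΣTP=26, ΣFP=21, ΣFN=21.
Micro-F1 score = 2·TP/(2·TP+FP+FN) on pooled counts = 0.5532 (equals overall accuracy in single-label multiclass).

0.5532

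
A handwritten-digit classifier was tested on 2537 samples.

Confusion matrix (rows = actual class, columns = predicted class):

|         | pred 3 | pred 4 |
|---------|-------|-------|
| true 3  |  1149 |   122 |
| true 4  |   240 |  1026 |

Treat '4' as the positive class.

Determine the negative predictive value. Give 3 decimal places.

0.827

NPV = TN/(TN+FN) = 1149/(1149+240) = 0.827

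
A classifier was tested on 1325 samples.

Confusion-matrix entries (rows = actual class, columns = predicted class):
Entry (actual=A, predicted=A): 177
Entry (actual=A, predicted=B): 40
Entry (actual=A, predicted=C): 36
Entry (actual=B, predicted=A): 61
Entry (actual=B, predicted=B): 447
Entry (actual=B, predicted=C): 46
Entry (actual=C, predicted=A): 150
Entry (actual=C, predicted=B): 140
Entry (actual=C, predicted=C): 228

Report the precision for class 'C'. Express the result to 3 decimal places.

Take TP from the diagonal, FP from the rest of the 'C' prediction marginal, FN from the rest of the 'C' actual marginal.
precision = TP/(TP+FP).
C: TP=228, FP=36+46=82 → 228/310 = 0.7355

0.735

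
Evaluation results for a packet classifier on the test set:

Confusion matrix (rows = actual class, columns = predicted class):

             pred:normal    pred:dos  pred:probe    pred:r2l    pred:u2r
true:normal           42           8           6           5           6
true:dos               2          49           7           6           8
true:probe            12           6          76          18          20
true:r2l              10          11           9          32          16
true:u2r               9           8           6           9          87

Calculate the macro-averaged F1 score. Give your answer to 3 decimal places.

0.597

Per-class F1 score (2·TP/(2·TP+FP+FN)):
  normal: TP=42, FP=2+12+10+9=33, FN=8+6+5+6=25 → 84/142 = 0.5915
  dos: TP=49, FP=8+6+11+8=33, FN=2+7+6+8=23 → 98/154 = 0.6364
  probe: TP=76, FP=6+7+9+6=28, FN=12+6+18+20=56 → 152/236 = 0.6441
  r2l: TP=32, FP=5+6+18+9=38, FN=10+11+9+16=46 → 64/148 = 0.4324
  u2r: TP=87, FP=6+8+20+16=50, FN=9+8+6+9=32 → 174/256 = 0.6797
Macro-F1 score = mean = (0.5915 + 0.6364 + 0.6441 + 0.4324 + 0.6797) / 5 = 0.597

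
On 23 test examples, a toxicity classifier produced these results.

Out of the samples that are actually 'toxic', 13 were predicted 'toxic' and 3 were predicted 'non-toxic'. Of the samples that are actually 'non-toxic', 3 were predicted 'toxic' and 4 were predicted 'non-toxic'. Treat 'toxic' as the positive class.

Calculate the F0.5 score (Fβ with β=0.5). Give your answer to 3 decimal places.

0.813

Fβ = (1+β²)·TP / ((1+β²)·TP + β²·FN + FP), with β²=1/4
= 1.25·13 / (1.25·13 + 0.25·3 + 3) = 0.813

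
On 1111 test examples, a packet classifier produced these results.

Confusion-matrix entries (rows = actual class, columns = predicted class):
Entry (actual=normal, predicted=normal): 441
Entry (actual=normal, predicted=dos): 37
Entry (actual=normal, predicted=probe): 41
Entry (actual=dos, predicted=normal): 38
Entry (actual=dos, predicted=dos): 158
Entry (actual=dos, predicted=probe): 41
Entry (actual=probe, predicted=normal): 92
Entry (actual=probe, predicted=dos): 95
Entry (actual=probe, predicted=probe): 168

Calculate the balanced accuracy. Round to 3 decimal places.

Balanced accuracy = mean of per-class recall.
  normal: recall = 441/519 = 0.8497
  dos: recall = 158/237 = 0.6667
  probe: recall = 168/355 = 0.4732
Mean = (0.8497 + 0.6667 + 0.4732) / 3 = 0.663

0.663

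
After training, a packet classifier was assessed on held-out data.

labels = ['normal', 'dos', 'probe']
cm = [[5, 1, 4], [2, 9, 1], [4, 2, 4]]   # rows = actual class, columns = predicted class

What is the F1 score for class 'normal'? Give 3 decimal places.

0.476

Treat 'normal' as positive and all other classes as negative.
F1 score = 2·TP/(2·TP+FP+FN).
normal: TP=5, FP=2+4=6, FN=1+4=5 → 10/21 = 0.4762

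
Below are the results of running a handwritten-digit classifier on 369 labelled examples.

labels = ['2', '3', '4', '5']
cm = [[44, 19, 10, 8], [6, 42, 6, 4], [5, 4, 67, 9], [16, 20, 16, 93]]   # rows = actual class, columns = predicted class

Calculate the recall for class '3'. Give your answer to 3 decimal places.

0.724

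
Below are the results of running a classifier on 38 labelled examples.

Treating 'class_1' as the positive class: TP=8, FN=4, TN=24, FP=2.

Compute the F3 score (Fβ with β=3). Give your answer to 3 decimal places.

0.678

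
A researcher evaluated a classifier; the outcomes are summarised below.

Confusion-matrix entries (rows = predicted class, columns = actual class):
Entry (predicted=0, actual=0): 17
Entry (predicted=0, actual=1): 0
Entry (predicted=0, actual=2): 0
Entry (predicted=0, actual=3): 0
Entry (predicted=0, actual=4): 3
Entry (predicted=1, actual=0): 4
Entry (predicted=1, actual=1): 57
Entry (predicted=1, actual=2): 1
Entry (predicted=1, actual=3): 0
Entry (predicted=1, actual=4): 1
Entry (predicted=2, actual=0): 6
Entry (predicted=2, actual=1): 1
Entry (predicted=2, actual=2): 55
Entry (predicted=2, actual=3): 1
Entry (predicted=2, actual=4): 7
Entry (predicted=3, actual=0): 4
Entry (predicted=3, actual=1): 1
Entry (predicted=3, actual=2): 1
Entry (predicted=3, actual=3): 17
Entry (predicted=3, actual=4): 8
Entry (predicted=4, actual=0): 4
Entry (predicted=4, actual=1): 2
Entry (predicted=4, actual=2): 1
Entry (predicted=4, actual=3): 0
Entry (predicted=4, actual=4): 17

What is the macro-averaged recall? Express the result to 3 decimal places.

0.757

Per-class recall (TP/(TP+FN)):
  0: TP=17, FN=4+6+4+4=18 → 17/35 = 0.4857
  1: TP=57, FN=0+1+1+2=4 → 57/61 = 0.9344
  2: TP=55, FN=0+1+1+1=3 → 55/58 = 0.9483
  3: TP=17, FN=0+0+1+0=1 → 17/18 = 0.9444
  4: TP=17, FN=3+1+7+8=19 → 17/36 = 0.4722
Macro-recall = mean = (0.4857 + 0.9344 + 0.9483 + 0.9444 + 0.4722) / 5 = 0.757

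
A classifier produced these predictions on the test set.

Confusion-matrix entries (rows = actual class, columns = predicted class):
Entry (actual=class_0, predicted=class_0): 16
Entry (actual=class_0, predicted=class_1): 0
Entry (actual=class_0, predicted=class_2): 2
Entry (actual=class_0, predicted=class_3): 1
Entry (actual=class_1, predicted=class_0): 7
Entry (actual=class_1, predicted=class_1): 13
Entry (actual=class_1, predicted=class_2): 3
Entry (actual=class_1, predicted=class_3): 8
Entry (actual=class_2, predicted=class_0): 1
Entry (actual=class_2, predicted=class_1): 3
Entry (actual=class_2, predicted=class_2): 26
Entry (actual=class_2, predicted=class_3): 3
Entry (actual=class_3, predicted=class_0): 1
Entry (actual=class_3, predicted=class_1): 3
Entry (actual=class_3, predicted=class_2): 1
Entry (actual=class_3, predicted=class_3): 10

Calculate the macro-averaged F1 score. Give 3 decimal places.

Per-class F1 score (2·TP/(2·TP+FP+FN)):
  class_0: TP=16, FP=7+1+1=9, FN=0+2+1=3 → 32/44 = 0.7273
  class_1: TP=13, FP=0+3+3=6, FN=7+3+8=18 → 26/50 = 0.5200
  class_2: TP=26, FP=2+3+1=6, FN=1+3+3=7 → 52/65 = 0.8000
  class_3: TP=10, FP=1+8+3=12, FN=1+3+1=5 → 20/37 = 0.5405
Macro-F1 score = mean = (0.7273 + 0.5200 + 0.8000 + 0.5405) / 4 = 0.647

0.647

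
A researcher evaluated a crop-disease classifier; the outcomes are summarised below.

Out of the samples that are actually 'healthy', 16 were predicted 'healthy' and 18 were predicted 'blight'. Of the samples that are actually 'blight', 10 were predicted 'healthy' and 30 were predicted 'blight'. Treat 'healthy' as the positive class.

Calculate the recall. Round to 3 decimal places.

0.471

Recall = TP/(TP+FN) = 16/(16+18) = 16/34 = 0.471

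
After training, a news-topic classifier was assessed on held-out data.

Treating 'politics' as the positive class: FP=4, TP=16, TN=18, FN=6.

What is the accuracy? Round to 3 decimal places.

0.773

Accuracy = (TP+TN)/N = (16+18)/44 = 0.773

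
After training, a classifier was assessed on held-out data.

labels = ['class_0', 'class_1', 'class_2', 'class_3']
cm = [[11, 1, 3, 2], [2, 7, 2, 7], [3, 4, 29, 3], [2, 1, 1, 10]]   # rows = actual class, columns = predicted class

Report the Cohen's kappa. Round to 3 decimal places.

0.507

Observed agreement pₒ = trace/N = 57/88 = 0.6477
Expected agreement pₑ = Σ (rowᵢ·colᵢ)/N² = (17·18 + 18·13 + 39·35 + 14·22)/88² = 0.2858
κ = (pₒ − pₑ)/(1 − pₑ) = (0.6477 − 0.2858)/(1 − 0.2858) = 0.507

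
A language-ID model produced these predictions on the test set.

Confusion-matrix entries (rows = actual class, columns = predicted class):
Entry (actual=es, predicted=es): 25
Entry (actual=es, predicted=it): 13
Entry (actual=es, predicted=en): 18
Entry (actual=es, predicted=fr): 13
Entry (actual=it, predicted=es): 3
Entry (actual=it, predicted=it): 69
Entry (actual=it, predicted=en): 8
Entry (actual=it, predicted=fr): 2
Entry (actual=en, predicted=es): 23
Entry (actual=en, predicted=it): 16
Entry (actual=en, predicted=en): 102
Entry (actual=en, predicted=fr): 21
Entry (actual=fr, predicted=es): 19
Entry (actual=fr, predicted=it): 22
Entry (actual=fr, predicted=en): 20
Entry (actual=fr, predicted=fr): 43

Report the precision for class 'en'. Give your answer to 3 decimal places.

0.689

Take TP from the diagonal, FP from the rest of the 'en' prediction marginal, FN from the rest of the 'en' actual marginal.
precision = TP/(TP+FP).
en: TP=102, FP=18+8+20=46 → 102/148 = 0.6892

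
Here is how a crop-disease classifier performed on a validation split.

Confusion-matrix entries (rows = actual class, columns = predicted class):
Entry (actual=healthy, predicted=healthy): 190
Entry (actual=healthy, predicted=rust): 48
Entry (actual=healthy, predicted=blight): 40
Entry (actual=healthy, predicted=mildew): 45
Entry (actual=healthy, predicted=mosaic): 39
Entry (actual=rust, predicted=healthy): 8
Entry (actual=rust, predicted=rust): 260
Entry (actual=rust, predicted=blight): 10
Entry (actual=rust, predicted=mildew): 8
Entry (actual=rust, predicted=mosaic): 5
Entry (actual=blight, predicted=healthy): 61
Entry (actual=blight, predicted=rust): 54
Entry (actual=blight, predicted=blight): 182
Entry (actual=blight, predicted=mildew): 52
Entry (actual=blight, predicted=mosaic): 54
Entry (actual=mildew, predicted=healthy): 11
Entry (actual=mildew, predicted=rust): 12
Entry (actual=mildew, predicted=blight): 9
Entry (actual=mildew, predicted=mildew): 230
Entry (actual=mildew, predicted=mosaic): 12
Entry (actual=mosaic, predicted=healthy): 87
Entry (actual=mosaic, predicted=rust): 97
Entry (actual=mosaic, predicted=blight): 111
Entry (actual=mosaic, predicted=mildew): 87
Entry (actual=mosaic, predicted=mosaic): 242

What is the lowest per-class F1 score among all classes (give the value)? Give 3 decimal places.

Per-class F1 score (2·TP/(2·TP+FP+FN)):
  healthy: TP=190, FP=8+61+11+87=167, FN=48+40+45+39=172 → 380/719 = 0.5285
  rust: TP=260, FP=48+54+12+97=211, FN=8+10+8+5=31 → 520/762 = 0.6824
  blight: TP=182, FP=40+10+9+111=170, FN=61+54+52+54=221 → 364/755 = 0.4821
  mildew: TP=230, FP=45+8+52+87=192, FN=11+12+9+12=44 → 460/696 = 0.6609
  mosaic: TP=242, FP=39+5+54+12=110, FN=87+97+111+87=382 → 484/976 = 0.4959
Lowest is class 'blight' with F1 score = 0.482.

0.482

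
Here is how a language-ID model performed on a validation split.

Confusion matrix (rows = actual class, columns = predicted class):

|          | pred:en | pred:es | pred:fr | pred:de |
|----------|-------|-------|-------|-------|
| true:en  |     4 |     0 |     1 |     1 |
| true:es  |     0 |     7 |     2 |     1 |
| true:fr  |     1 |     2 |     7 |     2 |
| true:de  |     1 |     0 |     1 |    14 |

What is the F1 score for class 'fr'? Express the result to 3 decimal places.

0.609

Treat 'fr' as positive and all other classes as negative.
F1 score = 2·TP/(2·TP+FP+FN).
fr: TP=7, FP=1+2+1=4, FN=1+2+2=5 → 14/23 = 0.6087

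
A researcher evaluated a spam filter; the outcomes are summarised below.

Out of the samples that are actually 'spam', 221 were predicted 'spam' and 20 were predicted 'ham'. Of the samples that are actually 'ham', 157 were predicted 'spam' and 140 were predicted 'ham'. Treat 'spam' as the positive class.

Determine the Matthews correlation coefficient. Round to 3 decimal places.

MCC = (TP·TN − FP·FN) / √((TP+FP)(TP+FN)(TN+FP)(TN+FN))
Numerator = 221·140 − 157·20 = 27800
Denominator = √(378·241·297·160) = √4328976960 = 65794.9615
MCC = 27800 / 65794.9615 = 0.423

0.423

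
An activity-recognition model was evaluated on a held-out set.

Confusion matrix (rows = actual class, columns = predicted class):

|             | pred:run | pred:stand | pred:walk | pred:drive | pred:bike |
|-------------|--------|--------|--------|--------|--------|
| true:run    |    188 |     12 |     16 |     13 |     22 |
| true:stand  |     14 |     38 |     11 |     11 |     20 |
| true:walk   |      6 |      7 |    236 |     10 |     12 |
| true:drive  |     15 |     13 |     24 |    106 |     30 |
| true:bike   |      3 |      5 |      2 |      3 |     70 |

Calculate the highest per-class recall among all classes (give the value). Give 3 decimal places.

0.871

Per-class recall (TP/(TP+FN)):
  run: TP=188, FN=12+16+13+22=63 → 188/251 = 0.7490
  stand: TP=38, FN=14+11+11+20=56 → 38/94 = 0.4043
  walk: TP=236, FN=6+7+10+12=35 → 236/271 = 0.8708
  drive: TP=106, FN=15+13+24+30=82 → 106/188 = 0.5638
  bike: TP=70, FN=3+5+2+3=13 → 70/83 = 0.8434
Highest is class 'walk' with recall = 0.871.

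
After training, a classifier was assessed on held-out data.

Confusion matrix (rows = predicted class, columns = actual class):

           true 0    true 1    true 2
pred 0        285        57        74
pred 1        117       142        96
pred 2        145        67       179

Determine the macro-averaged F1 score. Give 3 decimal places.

0.511

Per-class F1 score (2·TP/(2·TP+FP+FN)):
  0: TP=285, FP=57+74=131, FN=117+145=262 → 570/963 = 0.5919
  1: TP=142, FP=117+96=213, FN=57+67=124 → 284/621 = 0.4573
  2: TP=179, FP=145+67=212, FN=74+96=170 → 358/740 = 0.4838
Macro-F1 score = mean = (0.5919 + 0.4573 + 0.4838) / 3 = 0.511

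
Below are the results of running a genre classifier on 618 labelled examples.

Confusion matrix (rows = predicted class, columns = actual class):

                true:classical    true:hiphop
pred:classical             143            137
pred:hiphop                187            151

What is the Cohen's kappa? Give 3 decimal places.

Observed agreement pₒ = trace/N = 294/618 = 0.4757
Expected agreement pₑ = Σ (rowᵢ·colᵢ)/N² = (330·280 + 288·338)/618² = 0.4968
κ = (pₒ − pₑ)/(1 − pₑ) = (0.4757 − 0.4968)/(1 − 0.4968) = -0.042

-0.042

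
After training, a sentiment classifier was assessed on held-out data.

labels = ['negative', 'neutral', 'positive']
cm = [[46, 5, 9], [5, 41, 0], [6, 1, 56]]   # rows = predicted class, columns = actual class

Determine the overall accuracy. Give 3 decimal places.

0.846

Accuracy = trace / total = (46+41+56=143) / 169 = 143/169 = 0.846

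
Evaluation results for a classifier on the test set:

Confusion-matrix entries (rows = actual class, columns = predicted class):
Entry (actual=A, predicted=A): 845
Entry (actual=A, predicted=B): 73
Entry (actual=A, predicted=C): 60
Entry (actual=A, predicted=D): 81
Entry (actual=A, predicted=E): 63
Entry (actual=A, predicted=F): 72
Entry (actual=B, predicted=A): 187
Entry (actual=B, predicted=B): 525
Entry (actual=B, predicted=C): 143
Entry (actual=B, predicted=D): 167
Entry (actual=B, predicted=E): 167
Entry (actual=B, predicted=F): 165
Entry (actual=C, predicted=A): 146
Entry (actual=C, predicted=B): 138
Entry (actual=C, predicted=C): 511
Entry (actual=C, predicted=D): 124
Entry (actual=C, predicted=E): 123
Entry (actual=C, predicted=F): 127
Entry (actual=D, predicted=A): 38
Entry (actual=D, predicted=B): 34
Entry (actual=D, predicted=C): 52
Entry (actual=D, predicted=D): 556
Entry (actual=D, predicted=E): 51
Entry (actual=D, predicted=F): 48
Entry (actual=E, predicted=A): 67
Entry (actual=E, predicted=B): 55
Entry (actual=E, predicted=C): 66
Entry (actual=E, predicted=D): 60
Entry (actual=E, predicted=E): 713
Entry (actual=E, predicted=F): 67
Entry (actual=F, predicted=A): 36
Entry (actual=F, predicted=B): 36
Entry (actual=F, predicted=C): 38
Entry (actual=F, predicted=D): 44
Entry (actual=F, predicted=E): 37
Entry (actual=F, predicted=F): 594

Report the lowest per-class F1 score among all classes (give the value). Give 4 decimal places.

0.4740

Per-class F1 score (2·TP/(2·TP+FP+FN)):
  A: TP=845, FP=187+146+38+67+36=474, FN=73+60+81+63+72=349 → 1690/2513 = 0.67250
  B: TP=525, FP=73+138+34+55+36=336, FN=187+143+167+167+165=829 → 1050/2215 = 0.47404
  C: TP=511, FP=60+143+52+66+38=359, FN=146+138+124+123+127=658 → 1022/2039 = 0.50123
  D: TP=556, FP=81+167+124+60+44=476, FN=38+34+52+51+48=223 → 1112/1811 = 0.61403
  E: TP=713, FP=63+167+123+51+37=441, FN=67+55+66+60+67=315 → 1426/2182 = 0.65353
  F: TP=594, FP=72+165+127+48+67=479, FN=36+36+38+44+37=191 → 1188/1858 = 0.63940
Lowest is class 'B' with F1 score = 0.4740.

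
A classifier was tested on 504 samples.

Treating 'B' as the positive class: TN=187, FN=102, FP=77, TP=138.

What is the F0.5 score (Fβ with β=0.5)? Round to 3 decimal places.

Fβ = (1+β²)·TP / ((1+β²)·TP + β²·FN + FP), with β²=1/4
= 1.25·138 / (1.25·138 + 0.25·102 + 77) = 0.627

0.627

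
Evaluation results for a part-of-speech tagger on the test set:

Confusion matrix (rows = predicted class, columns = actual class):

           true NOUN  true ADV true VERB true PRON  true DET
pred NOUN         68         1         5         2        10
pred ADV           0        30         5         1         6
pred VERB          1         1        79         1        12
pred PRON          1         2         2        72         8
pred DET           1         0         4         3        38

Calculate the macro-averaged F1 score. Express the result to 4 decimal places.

Per-class F1 score (2·TP/(2·TP+FP+FN)):
  NOUN: TP=68, FP=1+5+2+10=18, FN=0+1+1+1=3 → 136/157 = 0.86624
  ADV: TP=30, FP=0+5+1+6=12, FN=1+1+2+0=4 → 60/76 = 0.78947
  VERB: TP=79, FP=1+1+1+12=15, FN=5+5+2+4=16 → 158/189 = 0.83598
  PRON: TP=72, FP=1+2+2+8=13, FN=2+1+1+3=7 → 144/164 = 0.87805
  DET: TP=38, FP=1+0+4+3=8, FN=10+6+12+8=36 → 76/120 = 0.63333
Macro-F1 score = mean = (0.86624 + 0.78947 + 0.83598 + 0.87805 + 0.63333) / 5 = 0.8006

0.8006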